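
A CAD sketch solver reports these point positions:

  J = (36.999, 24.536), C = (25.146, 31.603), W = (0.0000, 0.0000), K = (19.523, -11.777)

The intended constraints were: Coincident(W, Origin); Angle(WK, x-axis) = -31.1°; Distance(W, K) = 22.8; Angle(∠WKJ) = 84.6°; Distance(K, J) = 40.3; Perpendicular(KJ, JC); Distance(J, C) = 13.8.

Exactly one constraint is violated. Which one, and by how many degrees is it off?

Perpendicular(KJ, JC) — off by 5.10°.

W = (0.00, 0.00) ✓; WK at -31.10° ✓; |WK| = 22.80 ✓; ∠WKJ = 84.60° ✓; |KJ| = 40.30 ✓; ∠(KJ, JC) = 84.90° ✗; |JC| = 13.80 ✓.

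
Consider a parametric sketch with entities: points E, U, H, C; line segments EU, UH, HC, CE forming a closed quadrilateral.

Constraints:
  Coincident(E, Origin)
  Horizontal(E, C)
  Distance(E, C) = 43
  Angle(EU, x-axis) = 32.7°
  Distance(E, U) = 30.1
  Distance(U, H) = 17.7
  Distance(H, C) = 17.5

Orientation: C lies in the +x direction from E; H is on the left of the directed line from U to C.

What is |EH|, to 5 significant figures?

46.412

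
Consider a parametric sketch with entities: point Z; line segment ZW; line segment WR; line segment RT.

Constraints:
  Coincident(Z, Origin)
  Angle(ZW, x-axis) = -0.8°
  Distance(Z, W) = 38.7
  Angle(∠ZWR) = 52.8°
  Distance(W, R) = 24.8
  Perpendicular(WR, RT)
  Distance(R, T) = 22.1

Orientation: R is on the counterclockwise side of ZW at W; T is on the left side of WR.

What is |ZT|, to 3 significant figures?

8.84

Z is at the origin; ZW runs at -0.8° with length 38.7, so W = 38.7·(cos -0.8°, sin -0.8°) = (38.7, -0.540). ∠ZWR = 52.8°, so WR runs at -0.8° + (180° − 52.8°) = 126° from the x-axis; with |WR| = 24.8, R = W + 24.8·(cos 126°, sin 126°) = (24.0, 19.4). WR is perpendicular to RT; with |RT| = 22.1 on the left of WR, T = R + 22.1·(-0.805, -0.593) = (6.19, 6.31). Then |ZT| = |T − Z| = 8.84.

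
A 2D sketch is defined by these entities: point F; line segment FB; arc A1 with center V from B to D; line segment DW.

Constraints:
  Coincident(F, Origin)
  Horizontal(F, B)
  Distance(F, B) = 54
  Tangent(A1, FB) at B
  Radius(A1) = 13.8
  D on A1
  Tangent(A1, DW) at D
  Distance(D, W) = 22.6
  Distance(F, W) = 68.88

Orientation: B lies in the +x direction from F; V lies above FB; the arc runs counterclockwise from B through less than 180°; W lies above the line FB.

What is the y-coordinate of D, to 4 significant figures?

20.12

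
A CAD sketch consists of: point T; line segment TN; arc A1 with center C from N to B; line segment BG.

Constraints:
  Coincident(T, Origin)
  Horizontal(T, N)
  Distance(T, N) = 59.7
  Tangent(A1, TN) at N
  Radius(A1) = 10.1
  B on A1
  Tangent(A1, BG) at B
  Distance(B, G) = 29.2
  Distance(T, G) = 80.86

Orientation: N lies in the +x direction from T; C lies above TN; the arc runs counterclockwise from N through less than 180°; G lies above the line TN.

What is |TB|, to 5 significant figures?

70.467

Checks: |CB| = 10.10 ✓; ∠(CB, BG) = 90.00° ✓; |BG| = 29.20 ✓; |TG| = 80.86 ✓.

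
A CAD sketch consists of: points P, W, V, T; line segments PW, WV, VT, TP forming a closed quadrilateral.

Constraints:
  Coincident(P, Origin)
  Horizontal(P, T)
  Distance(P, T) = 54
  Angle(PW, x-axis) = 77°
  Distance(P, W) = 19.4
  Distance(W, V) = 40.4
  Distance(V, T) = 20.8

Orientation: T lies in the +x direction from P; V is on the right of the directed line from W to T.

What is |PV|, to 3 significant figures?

35.6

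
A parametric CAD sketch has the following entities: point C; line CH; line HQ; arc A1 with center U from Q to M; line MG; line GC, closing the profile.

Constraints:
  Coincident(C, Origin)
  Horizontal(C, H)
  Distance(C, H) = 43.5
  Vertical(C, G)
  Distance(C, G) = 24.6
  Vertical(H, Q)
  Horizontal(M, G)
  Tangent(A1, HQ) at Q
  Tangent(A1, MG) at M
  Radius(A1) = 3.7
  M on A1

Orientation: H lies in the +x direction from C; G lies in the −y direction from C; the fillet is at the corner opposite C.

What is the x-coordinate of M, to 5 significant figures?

39.800

C is at the origin; CH is horizontal with |CH| = 43.5 and H on the +x side, so H = (43.500, 0.0000). C and G share the same x with |CG| = 24.6 and G on the −y side, so G = (0.0000, -24.600). The virtual corner opposite C is at (43.500, -24.600). The tangent condition forces UQ to be normal to HQ and tangency of A1 to MG means the radius UM is perpendicular to MG, with radius 3.7, so the center U sits 3.7 in from both sides at U = (39.800, -20.900). That places the tangent points at Q = (43.500, -20.900) on HQ and M = (39.800, -24.600) on MG. So M.x = 39.800.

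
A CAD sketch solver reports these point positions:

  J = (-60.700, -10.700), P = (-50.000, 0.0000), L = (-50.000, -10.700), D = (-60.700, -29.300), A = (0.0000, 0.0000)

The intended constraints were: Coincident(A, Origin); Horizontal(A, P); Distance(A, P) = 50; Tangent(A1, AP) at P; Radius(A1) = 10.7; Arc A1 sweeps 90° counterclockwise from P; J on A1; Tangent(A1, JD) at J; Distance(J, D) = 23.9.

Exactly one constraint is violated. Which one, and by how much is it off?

Distance(J, D) = 23.9 — off by 5.30.

A = (0.00, 0.00) ✓; A.y = 0.00, P.y = 0.00 ✓; |AP| = 50.00 ✓; ∠(LP, PA) = 90.00° ✓; |LP| = 10.70 ✓; bearing(L→J) − bearing(L→P) = 90.00° ✓; |LJ| = 10.70 ✓; ∠(LJ, JD) = 90.00° ✓; |JD| = 18.60 ✗.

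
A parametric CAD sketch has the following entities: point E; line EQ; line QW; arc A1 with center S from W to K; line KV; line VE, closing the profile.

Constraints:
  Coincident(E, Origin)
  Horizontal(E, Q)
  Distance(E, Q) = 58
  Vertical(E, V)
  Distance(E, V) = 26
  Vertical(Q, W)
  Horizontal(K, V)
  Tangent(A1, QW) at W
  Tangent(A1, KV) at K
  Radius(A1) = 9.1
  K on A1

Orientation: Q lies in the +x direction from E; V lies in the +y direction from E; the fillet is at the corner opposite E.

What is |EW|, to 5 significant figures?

60.412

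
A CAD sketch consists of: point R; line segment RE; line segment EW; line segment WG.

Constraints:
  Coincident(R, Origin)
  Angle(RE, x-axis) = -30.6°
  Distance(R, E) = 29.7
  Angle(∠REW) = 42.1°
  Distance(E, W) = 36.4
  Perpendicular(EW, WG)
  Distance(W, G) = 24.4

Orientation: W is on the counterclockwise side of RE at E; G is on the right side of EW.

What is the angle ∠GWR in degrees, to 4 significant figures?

144.2°

∠REW = 42.1°, so EW runs at -30.6° + (180° − 42.1°) = 107.3° from the x-axis; with |EW| = 36.4, W = E + 36.4·(cos 107.3°, sin 107.3°) = (14.74, 19.63). EW ⟂ WG; with |WG| = 24.4 on the right of EW, G = W + 24.4·(0.9548, 0.2974) = (38.04, 26.89). Then cos ∠GWR = WG·WR / (|WG||WR|), giving 144.2°.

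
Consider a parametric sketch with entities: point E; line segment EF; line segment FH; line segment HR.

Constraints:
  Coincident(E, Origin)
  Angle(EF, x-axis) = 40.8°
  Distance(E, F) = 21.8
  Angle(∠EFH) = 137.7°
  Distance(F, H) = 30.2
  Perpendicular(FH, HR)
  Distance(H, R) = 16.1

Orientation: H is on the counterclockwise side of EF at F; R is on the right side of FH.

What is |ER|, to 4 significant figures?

55.61

E is at the origin; EF runs at 40.8° with length 21.8, so F = 21.8·(cos 40.8°, sin 40.8°) = (16.50, 14.24). ∠EFH = 137.7°, so FH runs at 40.8° + (180° − 137.7°) = 83.10° from the x-axis; with |FH| = 30.2, H = F + 30.2·(cos 83.10°, sin 83.10°) = (20.13, 44.23). The perpendicularity gives HR at right angles to FH; with |HR| = 16.1 on the right of FH, R = H + 16.1·(0.9928, -0.1201) = (36.11, 42.29). Then |ER| = |R − E| = 55.61.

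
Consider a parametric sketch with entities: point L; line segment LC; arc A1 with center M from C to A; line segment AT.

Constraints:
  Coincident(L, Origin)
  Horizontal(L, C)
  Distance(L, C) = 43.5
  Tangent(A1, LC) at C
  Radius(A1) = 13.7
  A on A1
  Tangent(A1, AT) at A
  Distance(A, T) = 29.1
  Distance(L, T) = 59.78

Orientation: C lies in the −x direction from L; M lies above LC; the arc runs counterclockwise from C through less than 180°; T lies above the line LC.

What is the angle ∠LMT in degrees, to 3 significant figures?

99.0°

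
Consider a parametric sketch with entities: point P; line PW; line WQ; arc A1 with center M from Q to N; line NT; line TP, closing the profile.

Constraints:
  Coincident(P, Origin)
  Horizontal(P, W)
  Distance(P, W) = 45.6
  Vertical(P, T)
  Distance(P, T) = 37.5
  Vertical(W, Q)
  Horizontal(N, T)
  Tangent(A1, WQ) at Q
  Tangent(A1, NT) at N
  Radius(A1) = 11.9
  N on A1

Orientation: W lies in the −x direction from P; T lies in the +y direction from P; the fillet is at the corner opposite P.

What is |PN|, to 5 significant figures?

50.418

The virtual corner opposite P is at (-45.600, 37.500). Since A1 is tangent to WQ there, MQ ⟂ WQ and A1 meets NT tangentially, so MN is at right angles to NT, with radius 11.9, so the center M sits 11.9 in from both sides at M = (-33.700, 25.600). That places the tangent points at Q = (-45.600, 25.600) on WQ and N = (-33.700, 37.500) on NT. Then |PN| = |N − P| = 50.418.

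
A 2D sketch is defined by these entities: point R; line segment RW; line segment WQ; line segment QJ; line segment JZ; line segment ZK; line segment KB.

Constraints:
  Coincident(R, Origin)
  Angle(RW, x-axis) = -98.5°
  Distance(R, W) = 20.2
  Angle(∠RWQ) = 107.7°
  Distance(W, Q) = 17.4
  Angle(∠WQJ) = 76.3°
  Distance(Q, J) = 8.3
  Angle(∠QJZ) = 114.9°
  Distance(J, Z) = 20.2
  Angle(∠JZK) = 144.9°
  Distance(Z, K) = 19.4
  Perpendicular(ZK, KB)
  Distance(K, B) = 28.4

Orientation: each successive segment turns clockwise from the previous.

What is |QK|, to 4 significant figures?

39.73

R is at the origin; RW runs at -98.5° with length 20.2, so W = (-2.986, -19.98). ∠RWQ = 107.7° gives WQ at -170.8° from the x-axis; with |WQ| = 17.4, Q = (-20.16, -22.76). ∠WQJ = 76.3° gives QJ at 85.50° from the x-axis; with |QJ| = 8.3, J = (-19.51, -14.49). ∠QJZ = 114.9° gives JZ at 20.40° from the x-axis; with |JZ| = 20.2, Z = (-0.5776, -7.444). ∠JZK = 144.9° gives ZK at -14.70° from the x-axis; with |ZK| = 19.4, K = (18.19, -12.37). Then |QK| = |K − Q| = 39.73.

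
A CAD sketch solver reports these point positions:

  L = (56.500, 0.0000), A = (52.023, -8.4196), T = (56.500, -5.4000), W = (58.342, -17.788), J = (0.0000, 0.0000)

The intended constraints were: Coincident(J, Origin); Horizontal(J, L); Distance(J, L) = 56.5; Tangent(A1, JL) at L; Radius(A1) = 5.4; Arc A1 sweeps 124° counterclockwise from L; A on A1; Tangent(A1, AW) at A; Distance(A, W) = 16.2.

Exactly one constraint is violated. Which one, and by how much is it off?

Distance(A, W) = 16.2 — off by 4.90.

J = (0.00, 0.00) ✓; J.y = 0.00, L.y = 0.00 ✓; |JL| = 56.50 ✓; ∠(TL, LJ) = 90.00° ✓; |TL| = 5.400 ✓; bearing(T→A) − bearing(T→L) = 124.0° ✓; |TA| = 5.400 ✓; ∠(TA, AW) = 90.00° ✓; |AW| = 11.30 ✗.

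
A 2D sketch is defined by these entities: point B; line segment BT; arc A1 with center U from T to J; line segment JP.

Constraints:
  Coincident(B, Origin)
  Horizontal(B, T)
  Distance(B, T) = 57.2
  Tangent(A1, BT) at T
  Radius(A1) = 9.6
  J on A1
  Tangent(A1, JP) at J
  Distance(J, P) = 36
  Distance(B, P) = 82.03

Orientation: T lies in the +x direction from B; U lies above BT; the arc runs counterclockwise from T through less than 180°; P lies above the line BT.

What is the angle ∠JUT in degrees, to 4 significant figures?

87.24°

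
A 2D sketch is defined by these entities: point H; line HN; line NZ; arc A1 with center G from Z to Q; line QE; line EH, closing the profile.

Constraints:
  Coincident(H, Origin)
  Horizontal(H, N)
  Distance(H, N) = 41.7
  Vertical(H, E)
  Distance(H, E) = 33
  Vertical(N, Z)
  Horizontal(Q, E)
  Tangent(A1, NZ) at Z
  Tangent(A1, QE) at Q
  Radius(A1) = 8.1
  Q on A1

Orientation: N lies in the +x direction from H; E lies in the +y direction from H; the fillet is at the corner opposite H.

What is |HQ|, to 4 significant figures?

47.10

H is at the origin; H and N share the same y with |HN| = 41.7 and N on the +x side, so N = (41.70, 0.000). HE is vertical with |HE| = 33.0 and E on the +y side, so E = (0.000, 33.00). The virtual corner opposite H is at (41.70, 33.00). The tangent condition forces GZ to be normal to NZ and the tangent condition forces GQ to be normal to QE, with radius 8.1, so the center G sits 8.1 in from both sides at G = (33.60, 24.90). That places the tangent points at Z = (41.70, 24.90) on NZ and Q = (33.60, 33.00) on QE. Then |HQ| = |Q − H| = 47.10.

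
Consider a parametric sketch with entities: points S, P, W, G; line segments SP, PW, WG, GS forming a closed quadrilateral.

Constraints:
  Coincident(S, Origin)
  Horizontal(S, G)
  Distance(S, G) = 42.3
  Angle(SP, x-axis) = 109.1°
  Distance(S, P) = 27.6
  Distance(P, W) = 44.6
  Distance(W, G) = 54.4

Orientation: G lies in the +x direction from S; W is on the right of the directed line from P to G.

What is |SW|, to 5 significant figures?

20.525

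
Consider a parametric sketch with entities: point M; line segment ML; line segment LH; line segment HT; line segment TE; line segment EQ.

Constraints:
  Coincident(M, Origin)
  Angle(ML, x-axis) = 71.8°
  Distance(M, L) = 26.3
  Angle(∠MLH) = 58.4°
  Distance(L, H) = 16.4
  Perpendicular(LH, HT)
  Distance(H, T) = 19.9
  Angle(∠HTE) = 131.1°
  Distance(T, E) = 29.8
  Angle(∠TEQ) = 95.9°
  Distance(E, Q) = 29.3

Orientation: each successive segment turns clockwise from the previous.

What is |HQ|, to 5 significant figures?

48.025

M is at the origin; ML runs at 71.8° with length 26.3, so L = (8.2144, 24.984). ∠MLH = 58.4° gives LH at -49.800° from the x-axis; with |LH| = 16.4, H = (18.800, 12.458). LH ⟂ HT, so HT runs at -139.80°; with |HT| = 19.9, T = (3.6004, -0.38660). ∠HTE = 131.1° gives TE at 171.30° from the x-axis; with |TE| = 29.8, E = (-25.857, 4.1210). ∠TEQ = 95.9° gives EQ at 87.200° from the x-axis; with |EQ| = 29.3, Q = (-24.425, 33.386). Then |HQ| = |Q − H| = 48.025.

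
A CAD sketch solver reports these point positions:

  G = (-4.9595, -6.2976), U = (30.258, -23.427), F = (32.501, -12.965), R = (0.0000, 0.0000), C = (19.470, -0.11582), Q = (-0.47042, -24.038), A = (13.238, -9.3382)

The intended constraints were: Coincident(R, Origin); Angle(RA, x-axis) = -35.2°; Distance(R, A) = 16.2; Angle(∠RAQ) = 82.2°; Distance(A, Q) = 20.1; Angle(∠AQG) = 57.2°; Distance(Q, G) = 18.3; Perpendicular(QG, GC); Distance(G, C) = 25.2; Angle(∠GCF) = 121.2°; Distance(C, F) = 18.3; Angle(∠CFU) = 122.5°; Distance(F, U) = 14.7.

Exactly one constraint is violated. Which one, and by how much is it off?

Distance(F, U) = 14.7 — off by 4.00.

R = (0.00, 0.00) ✓; RA at -35.20° ✓; |RA| = 16.20 ✓; ∠RAQ = 82.20° ✓; |AQ| = 20.10 ✓; ∠AQG = 57.20° ✓; |QG| = 18.30 ✓; ∠(QG, GC) = 90.00° ✓; |GC| = 25.20 ✓; ∠GCF = 121.2° ✓; |CF| = 18.30 ✓; ∠CFU = 122.5° ✓; |FU| = 10.70 ✗.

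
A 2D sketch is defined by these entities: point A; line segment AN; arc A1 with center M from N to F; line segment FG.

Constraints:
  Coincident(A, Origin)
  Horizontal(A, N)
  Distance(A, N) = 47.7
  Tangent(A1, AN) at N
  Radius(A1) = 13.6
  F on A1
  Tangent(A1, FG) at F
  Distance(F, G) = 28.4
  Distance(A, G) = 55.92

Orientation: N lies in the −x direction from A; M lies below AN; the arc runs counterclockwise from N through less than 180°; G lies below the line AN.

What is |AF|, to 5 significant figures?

61.602

Checks: |MF| = 13.60 ✓; ∠(MF, FG) = 90.00° ✓; |FG| = 28.40 ✓; |AG| = 55.92 ✓.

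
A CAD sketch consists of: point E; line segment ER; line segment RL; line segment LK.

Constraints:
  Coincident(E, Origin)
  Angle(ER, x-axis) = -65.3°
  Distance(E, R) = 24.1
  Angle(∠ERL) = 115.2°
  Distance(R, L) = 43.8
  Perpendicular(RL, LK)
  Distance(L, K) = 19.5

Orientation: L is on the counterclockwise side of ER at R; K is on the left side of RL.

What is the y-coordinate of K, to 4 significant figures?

-2.778

E is at the origin; ER runs at -65.3° with length 24.1, so R = 24.1·(cos -65.3°, sin -65.3°) = (10.07, -21.90). ∠ERL = 115.2°, so RL runs at -65.3° + (180° − 115.2°) = -0.5000° from the x-axis; with |RL| = 43.8, L = R + 43.8·(cos -0.5000°, sin -0.5000°) = (53.87, -22.28). RL ⟂ LK; with |LK| = 19.5 on the left of RL, K = L + 19.5·(0.008727, 1.000) = (54.04, -2.778). So K.y = -2.778.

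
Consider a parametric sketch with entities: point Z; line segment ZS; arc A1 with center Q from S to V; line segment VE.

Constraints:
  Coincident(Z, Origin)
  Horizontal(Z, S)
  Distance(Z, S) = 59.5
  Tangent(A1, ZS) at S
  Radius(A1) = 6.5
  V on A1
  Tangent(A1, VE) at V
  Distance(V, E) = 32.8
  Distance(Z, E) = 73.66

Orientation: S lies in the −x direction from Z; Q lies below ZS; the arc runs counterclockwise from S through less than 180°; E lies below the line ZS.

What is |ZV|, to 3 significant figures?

66.4

Checks: |QV| = 6.500 ✓; ∠(QV, VE) = 90.00° ✓; |VE| = 32.80 ✓; |ZE| = 73.66 ✓.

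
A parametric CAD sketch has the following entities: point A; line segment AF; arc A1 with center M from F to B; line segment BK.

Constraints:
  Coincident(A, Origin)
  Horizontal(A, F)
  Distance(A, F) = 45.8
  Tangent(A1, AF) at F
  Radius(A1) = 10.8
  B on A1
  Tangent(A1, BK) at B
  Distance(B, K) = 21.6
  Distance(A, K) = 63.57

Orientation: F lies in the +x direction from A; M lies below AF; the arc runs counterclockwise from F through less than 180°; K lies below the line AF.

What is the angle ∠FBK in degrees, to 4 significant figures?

111.8°

A is at the origin; A and F share the same y with |AF| = 45.8 and F on the +x side, so F = (45.80, 0.000). A1 meets AF tangentially, so MF is at right angles to AF, so M = F + (0, -10.8) = (45.80, -10.80). Since MB ⟂ BK (tangency), |MK| = √(10.8² + 21.6²) = 24.15 regardless of where B sits on A1. So K lies on both circle(A, 63.57) and circle(M, 24.15); the below-AF intersection is K = (54.02, -33.51). B is the foot of the tangent from K: B = (38.36, -18.63).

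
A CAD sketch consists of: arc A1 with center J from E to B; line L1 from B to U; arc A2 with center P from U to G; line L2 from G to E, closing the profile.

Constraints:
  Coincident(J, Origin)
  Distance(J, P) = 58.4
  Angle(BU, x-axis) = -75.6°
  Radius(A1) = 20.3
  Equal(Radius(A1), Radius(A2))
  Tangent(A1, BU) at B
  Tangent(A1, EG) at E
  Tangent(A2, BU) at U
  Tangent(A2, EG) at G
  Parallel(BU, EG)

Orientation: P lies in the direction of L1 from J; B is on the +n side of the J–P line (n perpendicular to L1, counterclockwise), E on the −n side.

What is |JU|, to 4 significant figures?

61.83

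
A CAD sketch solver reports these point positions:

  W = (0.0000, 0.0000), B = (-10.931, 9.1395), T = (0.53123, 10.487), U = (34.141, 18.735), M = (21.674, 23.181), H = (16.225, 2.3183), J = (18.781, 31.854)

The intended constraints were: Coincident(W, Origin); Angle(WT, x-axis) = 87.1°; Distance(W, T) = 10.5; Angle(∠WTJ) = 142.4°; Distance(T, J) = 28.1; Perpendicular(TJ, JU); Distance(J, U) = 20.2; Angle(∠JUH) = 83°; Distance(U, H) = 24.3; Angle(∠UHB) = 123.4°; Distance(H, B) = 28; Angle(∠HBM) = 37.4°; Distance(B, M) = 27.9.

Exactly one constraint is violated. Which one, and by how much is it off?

Distance(B, M) = 27.9 — off by 7.60.

W = (0.00, 0.00) ✓; WT at 87.10° ✓; |WT| = 10.50 ✓; ∠WTJ = 142.4° ✓; |TJ| = 28.10 ✓; ∠(TJ, JU) = 90.00° ✓; |JU| = 20.20 ✓; ∠JUH = 83.00° ✓; |UH| = 24.30 ✓; ∠UHB = 123.4° ✓; |HB| = 28.00 ✓; ∠HBM = 37.40° ✓; |BM| = 35.50 ✗.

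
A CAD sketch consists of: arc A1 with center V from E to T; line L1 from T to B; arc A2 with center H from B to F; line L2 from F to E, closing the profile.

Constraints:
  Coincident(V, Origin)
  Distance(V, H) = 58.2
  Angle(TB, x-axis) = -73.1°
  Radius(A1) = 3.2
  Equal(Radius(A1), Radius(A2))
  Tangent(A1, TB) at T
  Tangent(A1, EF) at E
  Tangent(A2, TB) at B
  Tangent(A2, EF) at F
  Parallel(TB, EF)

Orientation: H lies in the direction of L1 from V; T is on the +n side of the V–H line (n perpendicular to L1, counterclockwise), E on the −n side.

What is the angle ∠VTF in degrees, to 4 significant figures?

83.72°

Tangency of A1 to both parallel lines with radius 3.2 puts T and E at V ± 3.2·n: T = (3.062, 0.9302), E = (-3.062, -0.9302). Equal radii place B and F the same way about H: B = H + 3.2·n = (19.98, -54.76), F = H − 3.2·n = (13.86, -56.62). Then cos ∠VTF = TV·TF / (|TV||TF|), giving 83.72°.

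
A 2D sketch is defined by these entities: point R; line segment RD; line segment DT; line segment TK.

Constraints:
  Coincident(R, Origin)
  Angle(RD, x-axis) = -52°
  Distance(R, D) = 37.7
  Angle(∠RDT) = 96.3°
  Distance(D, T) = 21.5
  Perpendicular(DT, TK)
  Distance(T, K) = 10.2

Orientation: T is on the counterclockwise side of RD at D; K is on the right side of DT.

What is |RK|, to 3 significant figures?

54.1

∠RDT = 96.3°, so DT runs at -52.0° + (180° − 96.3°) = 31.7° from the x-axis; with |DT| = 21.5, T = D + 21.5·(cos 31.7°, sin 31.7°) = (41.5, -18.4). The perpendicularity gives TK at right angles to DT; with |TK| = 10.2 on the right of DT, K = T + 10.2·(0.525, -0.851) = (46.9, -27.1). Then |RK| = |K − R| = 54.1.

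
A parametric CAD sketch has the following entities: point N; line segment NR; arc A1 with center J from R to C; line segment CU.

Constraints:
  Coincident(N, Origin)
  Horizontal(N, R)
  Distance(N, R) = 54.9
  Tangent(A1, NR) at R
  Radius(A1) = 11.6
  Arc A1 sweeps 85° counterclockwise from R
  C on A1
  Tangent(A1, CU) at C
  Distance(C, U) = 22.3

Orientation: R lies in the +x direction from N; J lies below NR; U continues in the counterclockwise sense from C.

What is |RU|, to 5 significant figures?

35.473

N is at the origin; N and R share the same y with |NR| = 54.9 and R on the +x side, so R = (54.900, 0.0000). A1 meets NR tangentially, so JR is at right angles to NR, so J = R + (0, -11.6) = (54.900, -11.600). On A1, R sits at bearing 90° from J; an 85° counterclockwise sweep puts C at bearing 175°, so C = J + 11.6·(cos 175°, sin 175°) = (43.344, -10.589). The tangent condition forces JC to be normal to CU, so CU runs along (−sin 175°, cos 175°); with |CU| = 22.3, U = (41.401, -32.804). Then |RU| = |U − R| = 35.473.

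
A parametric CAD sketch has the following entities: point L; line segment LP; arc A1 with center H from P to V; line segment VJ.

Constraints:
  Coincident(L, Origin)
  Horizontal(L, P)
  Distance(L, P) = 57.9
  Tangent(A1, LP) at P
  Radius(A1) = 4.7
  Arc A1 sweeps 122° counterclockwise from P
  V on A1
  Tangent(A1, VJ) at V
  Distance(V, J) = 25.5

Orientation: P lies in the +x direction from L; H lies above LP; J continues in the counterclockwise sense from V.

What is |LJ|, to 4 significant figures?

56.31

On A1, P sits at bearing -90° from H; a 122° counterclockwise sweep puts V at bearing 32°, so V = H + 4.7·(cos 32°, sin 32°) = (61.89, 7.191). The tangent condition forces HV to be normal to VJ, so VJ runs along (−sin 32°, cos 32°); with |VJ| = 25.5, J = (48.37, 28.82). Then |LJ| = |J − L| = 56.31.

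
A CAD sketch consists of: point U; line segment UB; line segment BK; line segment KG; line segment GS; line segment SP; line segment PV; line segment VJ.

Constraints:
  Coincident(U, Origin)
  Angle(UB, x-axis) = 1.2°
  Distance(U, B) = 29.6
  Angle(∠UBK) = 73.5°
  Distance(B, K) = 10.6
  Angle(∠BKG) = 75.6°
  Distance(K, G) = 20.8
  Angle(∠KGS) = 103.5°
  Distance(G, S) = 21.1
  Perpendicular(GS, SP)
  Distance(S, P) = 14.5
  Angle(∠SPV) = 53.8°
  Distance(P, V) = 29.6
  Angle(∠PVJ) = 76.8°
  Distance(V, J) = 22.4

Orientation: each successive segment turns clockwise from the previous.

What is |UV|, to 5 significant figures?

5.2148

U is at the origin; UB runs at 1.2° with length 29.6, so B = (29.594, 0.61990). ∠UBK = 73.5° gives BK at -105.30° from the x-axis; with |BK| = 10.6, K = (26.796, -9.6044). ∠BKG = 75.6° gives KG at 150.30° from the x-axis; with |KG| = 20.8, G = (8.7289, 0.70113). ∠KGS = 103.5° gives GS at 73.800° from the x-axis; with |GS| = 21.1, S = (14.616, 20.963). GS is perpendicular to SP, so SP runs at -16.200°; with |SP| = 14.5, P = (28.540, 16.918). ∠SPV = 53.8° gives PV at -142.40° from the x-axis; with |PV| = 29.6, V = (5.0881, -1.1423). Then |UV| = |V − U| = 5.2148.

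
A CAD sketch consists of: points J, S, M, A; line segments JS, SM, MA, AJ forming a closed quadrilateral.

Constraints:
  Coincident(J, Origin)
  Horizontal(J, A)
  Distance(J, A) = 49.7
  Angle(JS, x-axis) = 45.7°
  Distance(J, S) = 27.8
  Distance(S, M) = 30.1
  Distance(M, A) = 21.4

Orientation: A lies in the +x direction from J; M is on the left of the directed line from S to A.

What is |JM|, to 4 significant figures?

53.91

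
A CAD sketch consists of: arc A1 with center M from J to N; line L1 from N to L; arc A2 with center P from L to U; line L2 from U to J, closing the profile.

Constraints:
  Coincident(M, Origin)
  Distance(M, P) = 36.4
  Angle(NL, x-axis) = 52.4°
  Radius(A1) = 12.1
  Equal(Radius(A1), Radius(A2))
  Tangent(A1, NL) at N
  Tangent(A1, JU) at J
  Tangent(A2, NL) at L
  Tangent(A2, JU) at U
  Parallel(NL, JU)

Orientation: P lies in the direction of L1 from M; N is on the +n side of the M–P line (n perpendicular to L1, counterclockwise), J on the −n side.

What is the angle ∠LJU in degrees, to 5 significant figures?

33.617°

The slot axis is L1's direction at 52.4°, so u = (cos 52.4°, sin 52.4°) = (0.61015, 0.79229) and n = (−sin 52.4°, cos 52.4°) = (-0.79229, 0.61015). M is at the origin and P lies 36.4 along u from M, so P = 36.4·u = (22.209, 28.839). Tangency of A1 to both parallel lines with radius 12.1 puts N and J at M ± 12.1·n: N = (-9.5867, 7.3828), J = (9.5867, -7.3828). Equal radii place L and U the same way about P: L = P + 12.1·n = (12.623, 36.222), U = P − 12.1·n = (31.796, 21.457). Then cos ∠LJU = JL·JU / (|JL||JU|), giving 33.617°.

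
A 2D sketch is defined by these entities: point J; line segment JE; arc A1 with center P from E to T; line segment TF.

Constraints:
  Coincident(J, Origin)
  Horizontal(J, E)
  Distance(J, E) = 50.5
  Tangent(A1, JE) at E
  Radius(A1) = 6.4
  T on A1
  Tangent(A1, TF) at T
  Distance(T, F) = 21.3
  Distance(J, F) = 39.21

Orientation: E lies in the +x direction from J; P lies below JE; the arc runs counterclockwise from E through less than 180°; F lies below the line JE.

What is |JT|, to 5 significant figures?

45.262

Checks: ∠(PE, EJ) = 90.00° ✓; |PT| = 6.400 ✓; ∠(PT, TF) = 90.00° ✓; |TF| = 21.30 ✓; |JF| = 39.21 ✓.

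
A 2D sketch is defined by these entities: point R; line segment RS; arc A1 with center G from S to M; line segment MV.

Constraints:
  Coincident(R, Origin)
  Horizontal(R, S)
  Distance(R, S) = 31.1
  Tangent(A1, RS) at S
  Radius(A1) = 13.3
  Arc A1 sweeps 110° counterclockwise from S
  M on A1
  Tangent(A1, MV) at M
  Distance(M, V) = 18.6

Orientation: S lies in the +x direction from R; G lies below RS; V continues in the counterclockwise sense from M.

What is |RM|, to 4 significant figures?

25.78

R is at the origin; R and S share the same y with |RS| = 31.1 and S on the +x side, so S = (31.10, 0.000). The tangent condition forces GS to be normal to RS, so G = S + (0, -13.3) = (31.10, -13.30). On A1, S sits at bearing 90° from G; a 110° counterclockwise sweep puts M at bearing 200°, so M = G + 13.3·(cos 200°, sin 200°) = (18.60, -17.85). Then |RM| = |M − R| = 25.78.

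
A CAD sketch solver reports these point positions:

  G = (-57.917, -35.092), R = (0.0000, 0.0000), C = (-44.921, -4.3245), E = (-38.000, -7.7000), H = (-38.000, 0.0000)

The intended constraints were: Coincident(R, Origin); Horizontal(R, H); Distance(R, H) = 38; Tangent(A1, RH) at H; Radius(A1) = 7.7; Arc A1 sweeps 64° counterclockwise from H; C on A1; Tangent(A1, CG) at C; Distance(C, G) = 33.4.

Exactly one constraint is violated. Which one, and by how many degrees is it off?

Tangent(A1, CG) at C — off by 3.10°.

R = (0.00, 0.00) ✓; R.y = 0.00, H.y = 0.00 ✓; |RH| = 38.00 ✓; ∠(EH, HR) = 90.00° ✓; |EH| = 7.700 ✓; bearing(E→C) − bearing(E→H) = 64.00° ✓; |EC| = 7.700 ✓; ∠(EC, CG) = 86.90° ✗; |CG| = 33.40 ✓.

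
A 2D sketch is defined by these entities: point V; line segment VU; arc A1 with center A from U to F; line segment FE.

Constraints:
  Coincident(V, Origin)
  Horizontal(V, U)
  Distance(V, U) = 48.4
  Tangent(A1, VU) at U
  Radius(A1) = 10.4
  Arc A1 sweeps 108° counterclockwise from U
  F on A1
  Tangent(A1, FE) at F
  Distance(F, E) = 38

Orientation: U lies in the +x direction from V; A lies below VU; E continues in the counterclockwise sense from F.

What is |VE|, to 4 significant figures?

70.72

V is at the origin; VU is horizontal with |VU| = 48.4 and U on the +x side, so U = (48.40, 0.000). Tangency of A1 to VU means the radius AU is perpendicular to VU, so A = U + (0, -10.4) = (48.40, -10.40). On A1, U sits at bearing 90° from A; a 108° counterclockwise sweep puts F at bearing 198°, so F = A + 10.4·(cos 198°, sin 198°) = (38.51, -13.61). Since A1 is tangent to FE there, AF ⟂ FE, so FE runs along (−sin 198°, cos 198°); with |FE| = 38.0, E = (50.25, -49.75). Then |VE| = |E − V| = 70.72.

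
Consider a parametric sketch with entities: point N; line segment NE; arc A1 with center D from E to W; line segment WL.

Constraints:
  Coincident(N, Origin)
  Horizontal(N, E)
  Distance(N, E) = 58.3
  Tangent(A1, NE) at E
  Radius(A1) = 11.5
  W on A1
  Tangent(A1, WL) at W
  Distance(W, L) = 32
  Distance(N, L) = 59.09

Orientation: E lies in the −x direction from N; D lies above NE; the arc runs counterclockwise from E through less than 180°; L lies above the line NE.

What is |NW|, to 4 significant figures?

47.94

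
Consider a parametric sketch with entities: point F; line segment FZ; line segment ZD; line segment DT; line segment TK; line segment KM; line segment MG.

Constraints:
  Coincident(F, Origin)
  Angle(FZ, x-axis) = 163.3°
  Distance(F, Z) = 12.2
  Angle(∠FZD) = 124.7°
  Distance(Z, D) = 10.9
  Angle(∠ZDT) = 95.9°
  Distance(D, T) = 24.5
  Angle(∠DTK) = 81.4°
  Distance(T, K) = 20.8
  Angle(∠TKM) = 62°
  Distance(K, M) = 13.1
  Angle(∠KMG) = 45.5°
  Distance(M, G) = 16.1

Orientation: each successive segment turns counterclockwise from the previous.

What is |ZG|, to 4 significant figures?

27.91

F is at the origin; FZ runs at 163.3° with length 12.2, so Z = (-11.69, 3.506). ∠FZD = 124.7° gives ZD at -141.4° from the x-axis; with |ZD| = 10.9, D = (-20.20, -3.294). ∠ZDT = 95.9° gives DT at -57.30° from the x-axis; with |DT| = 24.5, T = (-6.968, -23.91). ∠DTK = 81.4° gives TK at 41.30° from the x-axis; with |TK| = 20.8, K = (8.658, -10.18). ∠TKM = 62.0° gives KM at 159.3° from the x-axis; with |KM| = 13.1, M = (-3.596, -5.553). ∠KMG = 45.5° gives MG at -66.20° from the x-axis; with |MG| = 16.1, G = (2.901, -20.28). Then |ZG| = |G − Z| = 27.91.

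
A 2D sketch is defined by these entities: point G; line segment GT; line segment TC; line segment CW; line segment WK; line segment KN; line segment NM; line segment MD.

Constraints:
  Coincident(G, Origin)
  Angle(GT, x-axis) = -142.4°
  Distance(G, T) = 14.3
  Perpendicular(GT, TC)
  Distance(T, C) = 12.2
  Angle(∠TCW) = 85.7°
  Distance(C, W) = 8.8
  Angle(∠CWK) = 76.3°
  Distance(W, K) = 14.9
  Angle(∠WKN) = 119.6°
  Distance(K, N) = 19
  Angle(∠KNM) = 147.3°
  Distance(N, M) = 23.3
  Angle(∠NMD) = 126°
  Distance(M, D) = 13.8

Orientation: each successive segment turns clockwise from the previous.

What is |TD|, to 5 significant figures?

42.562

G is at the origin; GT runs at -142.4° with length 14.3, so T = (-11.330, -8.7251). The perpendicularity gives TC at right angles to GT, so TC runs at 127.60°; with |TC| = 12.2, C = (-18.774, 0.94086). ∠TCW = 85.7° gives CW at 33.300° from the x-axis; with |CW| = 8.8, W = (-11.418, 5.7723). ∠CWK = 76.3° gives WK at -70.400° from the x-axis; with |WK| = 14.9, K = (-6.4202, -8.2644). ∠WKN = 119.6° gives KN at -130.80° from the x-axis; with |KN| = 19.0, N = (-18.835, -22.647). ∠KNM = 147.3° gives NM at -163.50° from the x-axis; with |NM| = 23.3, M = (-41.176, -29.265). ∠NMD = 126.0° gives MD at 142.50° from the x-axis; with |MD| = 13.8, D = (-52.124, -20.864). Then |TD| = |D − T| = 42.562.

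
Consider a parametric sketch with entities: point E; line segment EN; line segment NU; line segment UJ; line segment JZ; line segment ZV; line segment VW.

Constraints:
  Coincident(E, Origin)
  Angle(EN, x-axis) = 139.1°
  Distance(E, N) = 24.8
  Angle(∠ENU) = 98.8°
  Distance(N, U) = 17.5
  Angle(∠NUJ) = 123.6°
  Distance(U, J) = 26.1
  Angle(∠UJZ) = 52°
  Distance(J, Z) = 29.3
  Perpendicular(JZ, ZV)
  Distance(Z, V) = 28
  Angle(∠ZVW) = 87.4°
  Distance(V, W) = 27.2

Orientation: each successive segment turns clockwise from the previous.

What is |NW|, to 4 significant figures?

32.28

E is at the origin; EN runs at 139.1° with length 24.8, so N = (-18.75, 16.24). ∠ENU = 98.8° gives NU at 57.90° from the x-axis; with |NU| = 17.5, U = (-9.446, 31.06). ∠NUJ = 123.6° gives UJ at 1.500° from the x-axis; with |UJ| = 26.1, J = (16.65, 31.75). ∠UJZ = 52.0° gives JZ at -126.5° from the x-axis; with |JZ| = 29.3, Z = (-0.7829, 8.192). JZ is perpendicular to ZV, so ZV runs at 143.5°; with |ZV| = 28.0, V = (-23.29, 24.85). ∠ZVW = 87.4° gives VW at 50.90° from the x-axis; with |VW| = 27.2, W = (-6.137, 45.96). Then |NW| = |W − N| = 32.28.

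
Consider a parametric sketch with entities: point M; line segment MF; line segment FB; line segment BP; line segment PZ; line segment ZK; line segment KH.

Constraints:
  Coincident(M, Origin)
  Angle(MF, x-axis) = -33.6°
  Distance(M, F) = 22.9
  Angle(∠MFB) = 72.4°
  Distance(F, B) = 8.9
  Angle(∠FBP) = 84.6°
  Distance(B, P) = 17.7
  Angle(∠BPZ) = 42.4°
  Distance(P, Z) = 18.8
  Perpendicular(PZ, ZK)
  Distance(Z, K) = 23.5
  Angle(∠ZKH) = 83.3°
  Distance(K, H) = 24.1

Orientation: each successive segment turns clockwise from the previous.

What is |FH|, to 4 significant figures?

28.40

The perpendicularity gives ZK at right angles to PZ, so ZK runs at -104.2°; with |ZK| = 23.5, K = (14.86, -30.87). ∠ZKH = 83.3° gives KH at 159.1° from the x-axis; with |KH| = 24.1, H = (-7.659, -22.27). Then |FH| = |H − F| = 28.40.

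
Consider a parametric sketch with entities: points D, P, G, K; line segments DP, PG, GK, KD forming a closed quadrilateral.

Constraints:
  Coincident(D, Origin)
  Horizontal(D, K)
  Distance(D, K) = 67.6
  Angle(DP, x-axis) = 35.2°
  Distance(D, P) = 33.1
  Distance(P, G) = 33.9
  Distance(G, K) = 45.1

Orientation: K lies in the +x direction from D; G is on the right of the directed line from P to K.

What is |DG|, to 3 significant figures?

29.0

D is at the origin; DK is horizontal with |DK| = 67.6 and K in +x, so K = (67.6, 0). DP runs at 35.2° with |DP| = 33.1, so P = (27.0, 19.1). G is determined by |PG| = 33.9 and |GK| = 45.1 together: it lies at the intersection of circle(P, 33.9) and circle(K, 45.1). With |PK| = 44.8, the foot of the radical line on PK is 12.5 from P and the perpendicular offset is √(33.9² − 12.5²) = 31.5. Taking the right-of-PK solution: G = (25.0, -14.8).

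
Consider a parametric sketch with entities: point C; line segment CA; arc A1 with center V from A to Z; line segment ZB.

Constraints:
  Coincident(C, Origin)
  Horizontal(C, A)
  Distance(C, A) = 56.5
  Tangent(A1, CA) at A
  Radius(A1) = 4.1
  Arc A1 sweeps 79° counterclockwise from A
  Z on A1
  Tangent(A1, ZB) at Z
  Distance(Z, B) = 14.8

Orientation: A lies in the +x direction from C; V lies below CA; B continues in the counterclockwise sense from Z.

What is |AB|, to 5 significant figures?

19.115

On A1, A sits at bearing 90° from V; a 79° counterclockwise sweep puts Z at bearing 169°, so Z = V + 4.1·(cos 169°, sin 169°) = (52.475, -3.3177). A1 meets ZB tangentially, so VZ is at right angles to ZB, so ZB runs along (−sin 169°, cos 169°); with |ZB| = 14.8, B = (49.651, -17.846). Then |AB| = |B − A| = 19.115.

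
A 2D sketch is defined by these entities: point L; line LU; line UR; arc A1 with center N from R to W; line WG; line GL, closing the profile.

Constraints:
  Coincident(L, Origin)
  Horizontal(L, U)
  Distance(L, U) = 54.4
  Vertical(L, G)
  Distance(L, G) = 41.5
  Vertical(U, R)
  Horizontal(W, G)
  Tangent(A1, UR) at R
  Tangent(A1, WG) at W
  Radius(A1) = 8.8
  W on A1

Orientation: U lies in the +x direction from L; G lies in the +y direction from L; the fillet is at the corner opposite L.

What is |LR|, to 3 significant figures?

63.5

The virtual corner opposite L is at (54.4, 41.5). A1 meets UR tangentially, so NR is at right angles to UR and since A1 is tangent to WG there, NW ⟂ WG, with radius 8.8, so the center N sits 8.8 in from both sides at N = (45.6, 32.7). That places the tangent points at R = (54.4, 32.7) on UR and W = (45.6, 41.5) on WG. Then |LR| = |R − L| = 63.5.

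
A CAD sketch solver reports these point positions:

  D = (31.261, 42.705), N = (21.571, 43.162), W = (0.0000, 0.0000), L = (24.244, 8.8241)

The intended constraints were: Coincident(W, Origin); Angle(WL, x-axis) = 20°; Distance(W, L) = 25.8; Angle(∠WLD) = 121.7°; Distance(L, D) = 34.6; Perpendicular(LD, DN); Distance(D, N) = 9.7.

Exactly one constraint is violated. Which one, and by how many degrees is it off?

Perpendicular(LD, DN) — off by 9.00°.

W = (0.00, 0.00) ✓; WL at 20.00° ✓; |WL| = 25.80 ✓; ∠WLD = 121.7° ✓; |LD| = 34.60 ✓; ∠(LD, DN) = 99.00° ✗; |DN| = 9.701 ✓.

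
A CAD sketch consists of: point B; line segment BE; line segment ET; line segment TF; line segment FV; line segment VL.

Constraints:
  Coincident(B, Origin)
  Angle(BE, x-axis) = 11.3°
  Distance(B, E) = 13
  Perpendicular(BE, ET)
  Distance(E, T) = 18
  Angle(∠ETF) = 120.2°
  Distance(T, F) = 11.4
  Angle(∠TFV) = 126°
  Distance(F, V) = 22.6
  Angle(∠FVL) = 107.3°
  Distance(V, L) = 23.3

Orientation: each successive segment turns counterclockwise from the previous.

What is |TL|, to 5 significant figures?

38.499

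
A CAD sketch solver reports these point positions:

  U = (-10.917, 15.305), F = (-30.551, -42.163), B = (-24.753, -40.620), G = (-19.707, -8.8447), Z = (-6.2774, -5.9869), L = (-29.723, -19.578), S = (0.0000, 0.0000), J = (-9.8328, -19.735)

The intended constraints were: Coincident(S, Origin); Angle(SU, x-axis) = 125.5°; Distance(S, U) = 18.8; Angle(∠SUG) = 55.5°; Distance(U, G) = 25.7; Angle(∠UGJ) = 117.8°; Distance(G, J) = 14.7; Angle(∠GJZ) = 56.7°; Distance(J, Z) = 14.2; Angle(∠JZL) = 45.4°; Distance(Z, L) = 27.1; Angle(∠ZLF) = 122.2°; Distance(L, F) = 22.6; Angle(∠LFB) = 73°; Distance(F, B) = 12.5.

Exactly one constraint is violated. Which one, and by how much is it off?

Distance(F, B) = 12.5 — off by 6.50.

S = (0.00, 0.00) ✓; SU at 125.5° ✓; |SU| = 18.80 ✓; ∠SUG = 55.50° ✓; |UG| = 25.70 ✓; ∠UGJ = 117.8° ✓; |GJ| = 14.70 ✓; ∠GJZ = 56.70° ✓; |JZ| = 14.20 ✓; ∠JZL = 45.40° ✓; |ZL| = 27.10 ✓; ∠ZLF = 122.2° ✓; |LF| = 22.60 ✓; ∠LFB = 73.00° ✓; |FB| = 6.000 ✗.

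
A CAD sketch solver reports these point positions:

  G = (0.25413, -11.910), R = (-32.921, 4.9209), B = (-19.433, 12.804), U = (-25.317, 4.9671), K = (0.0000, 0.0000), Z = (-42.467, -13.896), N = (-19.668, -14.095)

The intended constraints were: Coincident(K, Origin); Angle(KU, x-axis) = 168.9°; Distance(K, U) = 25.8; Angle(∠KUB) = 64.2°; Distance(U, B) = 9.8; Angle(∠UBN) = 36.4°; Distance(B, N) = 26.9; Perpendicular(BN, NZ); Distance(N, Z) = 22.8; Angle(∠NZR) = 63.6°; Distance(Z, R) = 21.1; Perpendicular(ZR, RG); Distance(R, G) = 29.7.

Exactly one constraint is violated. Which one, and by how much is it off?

Distance(R, G) = 29.7 — off by 7.50.

K = (0.00, 0.00) ✓; KU at 168.9° ✓; |KU| = 25.80 ✓; ∠KUB = 64.20° ✓; |UB| = 9.800 ✓; ∠UBN = 36.40° ✓; |BN| = 26.90 ✓; ∠(BN, NZ) = 90.00° ✓; |NZ| = 22.80 ✓; ∠NZR = 63.60° ✓; |ZR| = 21.10 ✓; ∠(ZR, RG) = 90.00° ✓; |RG| = 37.20 ✗.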